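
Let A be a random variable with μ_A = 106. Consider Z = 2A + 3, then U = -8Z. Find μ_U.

μ_Z = 2·106 + 3 = 215.
μ_U = (-8)·215 = -1720.

μ_U = -1720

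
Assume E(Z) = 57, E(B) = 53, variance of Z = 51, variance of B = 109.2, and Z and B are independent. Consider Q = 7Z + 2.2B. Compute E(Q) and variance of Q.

E(Q) = 7·E(Z) + 2.2·E(B) = 7·57 + 2.2·53 = 515.6.
variance of Q = a²·variance of Z + b²·variance of B + 2ab·covariance of Z and B with a = 7, b = 2.2.
Independence gives covariance of Z and B = 0.
= 7²·51 + 2.2²·109.2 + 2·7·2.2·0
= 2499 + 528.528 + 0 = 3027.528.

E(Q) = 515.6, variance of Q = 3027.528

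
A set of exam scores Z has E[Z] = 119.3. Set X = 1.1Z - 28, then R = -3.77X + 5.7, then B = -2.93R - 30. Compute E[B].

E[B] = 1093.587903

E[X] = 1.1·119.3 + (-28) = 103.23.
E[R] = (-3.77)·103.23 + 5.7 = -383.4771.
E[B] = (-2.93)·(-383.4771) + (-30) = 1093.587903.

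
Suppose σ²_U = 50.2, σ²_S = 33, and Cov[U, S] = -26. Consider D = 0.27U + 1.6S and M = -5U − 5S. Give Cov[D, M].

By bilinearity, Cov[D, M] = ac·σ²_U + bd·σ²_S + (ad+bc)·Cov[U, S], with a=0.27, b=1.6, c=-5, d=-5.
ac·σ²_U = 0.27·(-5)·50.2 = -67.77
bd·σ²_S = 1.6·(-5)·33 = -264
(ad+bc)·Cov[U, S] = (-9.35)·(-26) = 243.1
Cov[D, M] = -67.77 + (-264) + 243.1 = -88.67.

Cov[D, M] = -88.67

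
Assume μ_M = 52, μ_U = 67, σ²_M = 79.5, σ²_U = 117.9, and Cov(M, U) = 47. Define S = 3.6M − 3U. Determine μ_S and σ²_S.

μ_S = 3.6·μ_M + (-3)·μ_U = 3.6·52 + (-3)·67 = -13.8.
σ²_S = a²·σ²_M + b²·σ²_U + 2ab·Cov(M, U) with a = 3.6, b = -3.
= 3.6²·79.5 + (-3)²·117.9 + 2·3.6·(-3)·47
= 1030.32 + 1061.1 + (-1015.2) = 1076.22.

μ_S = -13.8, σ²_S = 1076.22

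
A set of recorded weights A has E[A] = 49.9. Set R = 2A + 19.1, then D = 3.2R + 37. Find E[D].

E[D] = 417.48

E[R] = 2·49.9 + 19.1 = 118.9.
E[D] = 3.2·118.9 + 37 = 417.48.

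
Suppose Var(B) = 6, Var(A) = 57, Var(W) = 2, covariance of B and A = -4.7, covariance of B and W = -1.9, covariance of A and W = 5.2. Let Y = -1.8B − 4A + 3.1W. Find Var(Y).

Var(Y) = 775.224

Var(Y) = a²·Var(B) + b²·Var(A) + c²·Var(W) + 2ab·covariance of B and A + 2ac·covariance of B and W + 2bc·covariance of A and W, with a = -1.8, b = -4, c = 3.1.
= 19.44 + 912 + 19.22 + (-67.68) + 21.204 + (-128.96)
= 775.224.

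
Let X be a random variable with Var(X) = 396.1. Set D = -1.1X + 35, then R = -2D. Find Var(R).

Var(D) = (-1.1)²·396.1 = 479.281.
Var(R) = (-2)²·479.281 = 1917.124.

Var(R) = 1917.124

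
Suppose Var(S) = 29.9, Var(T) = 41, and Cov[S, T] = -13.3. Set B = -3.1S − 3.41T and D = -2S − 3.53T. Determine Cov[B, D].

By bilinearity, Cov[B, D] = ac·Var(S) + bd·Var(T) + (ad+bc)·Cov[S, T], with a=-3.1, b=-3.41, c=-2, d=-3.53.
ac·Var(S) = (-3.1)·(-2)·29.9 = 185.38
bd·Var(T) = (-3.41)·(-3.53)·41 = 493.5293
(ad+bc)·Cov[S, T] = (17.763)·(-13.3) = -236.2479
Cov[B, D] = 185.38 + 493.5293 + (-236.2479) = 442.6614.

Cov[B, D] = 442.6614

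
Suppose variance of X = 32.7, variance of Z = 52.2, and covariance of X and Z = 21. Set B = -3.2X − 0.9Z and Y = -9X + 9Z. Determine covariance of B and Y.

covariance of B and Y = 84.24

By bilinearity, covariance of B and Y = ac·variance of X + bd·variance of Z + (ad+bc)·covariance of X and Z, with a=-3.2, b=-0.9, c=-9, d=9.
ac·variance of X = (-3.2)·(-9)·32.7 = 941.76
bd·variance of Z = (-0.9)·9·52.2 = -422.82
(ad+bc)·covariance of X and Z = (-20.7)·21 = -434.7
covariance of B and Y = 941.76 + (-422.82) + (-434.7) = 84.24.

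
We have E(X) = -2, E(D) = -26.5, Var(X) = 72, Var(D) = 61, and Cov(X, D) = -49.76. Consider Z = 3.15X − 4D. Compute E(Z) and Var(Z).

E(Z) = 99.7, Var(Z) = 2944.372

E(Z) = 3.15·E(X) + (-4)·E(D) = 3.15·(-2) + (-4)·(-26.5) = 99.7.
Var(Z) = a²·Var(X) + b²·Var(D) + 2ab·Cov(X, D) with a = 3.15, b = -4.
= 3.15²·72 + (-4)²·61 + 2·3.15·(-4)·(-49.76)
= 714.42 + 976 + 1253.952 = 2944.372.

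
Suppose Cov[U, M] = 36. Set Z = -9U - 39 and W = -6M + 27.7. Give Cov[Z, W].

Cov[Z, W] = a·c·Cov[U, M] = (-9)·(-6)·36 = 1944. Additive constants drop out.

Cov[Z, W] = 1944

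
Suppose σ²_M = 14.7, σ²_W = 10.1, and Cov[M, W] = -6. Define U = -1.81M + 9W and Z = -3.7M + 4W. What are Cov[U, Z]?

Cov[U, Z] = 705.2859

By bilinearity, Cov[U, Z] = ac·σ²_M + bd·σ²_W + (ad+bc)·Cov[M, W], with a=-1.81, b=9, c=-3.7, d=4.
ac·σ²_M = (-1.81)·(-3.7)·14.7 = 98.4459
bd·σ²_W = 9·4·10.1 = 363.6
(ad+bc)·Cov[M, W] = (-40.54)·(-6) = 243.24
Cov[U, Z] = 98.4459 + 363.6 + 243.24 = 705.2859.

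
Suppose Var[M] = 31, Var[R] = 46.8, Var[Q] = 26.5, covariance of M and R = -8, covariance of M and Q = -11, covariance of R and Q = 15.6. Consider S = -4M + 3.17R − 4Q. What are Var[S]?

Var[S] = a²·Var[M] + b²·Var[R] + c²·Var[Q] + 2ab·covariance of M and R + 2ac·covariance of M and Q + 2bc·covariance of R and Q, with a = -4, b = 3.17, c = -4.
= 496 + 470.28852 + 424 + 202.88 + (-352) + (-395.616)
= 845.55252.

Var[S] = 845.55252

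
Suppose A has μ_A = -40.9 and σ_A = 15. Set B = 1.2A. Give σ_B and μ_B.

σ_B = 18, μ_B = -49.08

B = 1.2A is linear with a = 1.2, b = 0.
σ_B = |a|·σ_A = |1.2|·15 = 18.
μ_B = a·μ_A + b = 1.2·(-40.9) = -49.08.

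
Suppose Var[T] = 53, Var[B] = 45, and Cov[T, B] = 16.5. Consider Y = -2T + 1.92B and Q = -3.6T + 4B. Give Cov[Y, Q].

Cov[Y, Q] = 481.152

By bilinearity, Cov[Y, Q] = ac·Var[T] + bd·Var[B] + (ad+bc)·Cov[T, B], with a=-2, b=1.92, c=-3.6, d=4.
ac·Var[T] = (-2)·(-3.6)·53 = 381.6
bd·Var[B] = 1.92·4·45 = 345.6
(ad+bc)·Cov[T, B] = (-14.912)·16.5 = -246.048
Cov[Y, Q] = 381.6 + 345.6 + (-246.048) = 481.152.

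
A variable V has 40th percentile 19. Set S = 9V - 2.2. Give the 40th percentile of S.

40th percentile of S = 168.8

Since a = 9 > 0 the transformation is increasing, so the 40th percentile of S = a·(P_{40} of V) + b = 9·19 + (-2.2) = 168.8.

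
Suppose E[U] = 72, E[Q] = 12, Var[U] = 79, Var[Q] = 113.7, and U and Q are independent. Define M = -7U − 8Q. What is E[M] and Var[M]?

E[M] = -600, Var[M] = 11147.8

E[M] = (-7)·E[U] + (-8)·E[Q] = (-7)·72 + (-8)·12 = -600.
Var[M] = a²·Var[U] + b²·Var[Q] + 2ab·Cov[U, Q] with a = -7, b = -8.
Independence gives Cov[U, Q] = 0.
= (-7)²·79 + (-8)²·113.7 + 2·(-7)·(-8)·0
= 3871 + 7276.8 + 0 = 11147.8.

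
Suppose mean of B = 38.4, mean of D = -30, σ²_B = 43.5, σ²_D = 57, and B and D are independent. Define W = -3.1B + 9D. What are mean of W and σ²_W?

mean of W = -389.04, σ²_W = 5035.035

mean of W = (-3.1)·mean of B + 9·mean of D = (-3.1)·38.4 + 9·(-30) = -389.04.
σ²_W = a²·σ²_B + b²·σ²_D + 2ab·Cov(B, D) with a = -3.1, b = 9.
Independence gives Cov(B, D) = 0.
= (-3.1)²·43.5 + 9²·57 + 2·(-3.1)·9·0
= 418.035 + 4617 + 0 = 5035.035.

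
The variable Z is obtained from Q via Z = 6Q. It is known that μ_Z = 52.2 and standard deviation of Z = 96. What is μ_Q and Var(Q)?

μ_Q = 8.7, Var(Q) = 256

From Z = 6Q: μ_Z = a·μ_Q + b, so μ_Q = (μ_Z − b)/a = (52.2 − 0)/6 = 8.7.
Var(Z) = 96² = 9216.
Var(Z) = a²·Var(Q), so Var(Q) = 9216/6² = 256.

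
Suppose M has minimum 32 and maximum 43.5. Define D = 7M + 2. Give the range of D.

Range of M = 43.5 − 32 = 11.5.
Range(D) = |a|·Range(M) = |7|·11.5 = 80.5.

Range(D) = 80.5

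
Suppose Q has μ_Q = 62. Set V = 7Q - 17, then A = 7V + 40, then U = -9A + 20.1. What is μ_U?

μ_U = -26610.9

μ_V = 7·62 + (-17) = 417.
μ_A = 7·417 + 40 = 2959.
μ_U = (-9)·2959 + 20.1 = -26610.9.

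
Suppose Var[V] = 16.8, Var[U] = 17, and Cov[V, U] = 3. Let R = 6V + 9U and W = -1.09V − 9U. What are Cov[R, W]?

By bilinearity, Cov[R, W] = ac·Var[V] + bd·Var[U] + (ad+bc)·Cov[V, U], with a=6, b=9, c=-1.09, d=-9.
ac·Var[V] = 6·(-1.09)·16.8 = -109.872
bd·Var[U] = 9·(-9)·17 = -1377
(ad+bc)·Cov[V, U] = (-63.81)·3 = -191.43
Cov[R, W] = -109.872 + (-1377) + (-191.43) = -1678.302.

Cov[R, W] = -1678.302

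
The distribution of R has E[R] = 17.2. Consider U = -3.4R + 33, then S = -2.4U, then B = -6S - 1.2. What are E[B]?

E[B] = -368.112

E[U] = (-3.4)·17.2 + 33 = -25.48.
E[S] = (-2.4)·(-25.48) = 61.152.
E[B] = (-6)·61.152 + (-1.2) = -368.112.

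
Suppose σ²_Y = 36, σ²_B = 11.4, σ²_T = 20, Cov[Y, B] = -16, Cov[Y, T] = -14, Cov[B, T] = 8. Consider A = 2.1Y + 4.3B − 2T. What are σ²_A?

σ²_A = a²·σ²_Y + b²·σ²_B + c²·σ²_T + 2ab·Cov[Y, B] + 2ac·Cov[Y, T] + 2bc·Cov[B, T], with a = 2.1, b = 4.3, c = -2.
= 158.76 + 210.786 + 80 + (-288.96) + 117.6 + (-137.6)
= 140.586.

σ²_A = 140.586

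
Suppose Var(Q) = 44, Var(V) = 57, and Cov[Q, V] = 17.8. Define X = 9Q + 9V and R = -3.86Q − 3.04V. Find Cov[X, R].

Cov[X, R] = -4193.46

By bilinearity, Cov[X, R] = ac·Var(Q) + bd·Var(V) + (ad+bc)·Cov[Q, V], with a=9, b=9, c=-3.86, d=-3.04.
ac·Var(Q) = 9·(-3.86)·44 = -1528.56
bd·Var(V) = 9·(-3.04)·57 = -1559.52
(ad+bc)·Cov[Q, V] = (-62.1)·17.8 = -1105.38
Cov[X, R] = -1528.56 + (-1559.52) + (-1105.38) = -4193.46.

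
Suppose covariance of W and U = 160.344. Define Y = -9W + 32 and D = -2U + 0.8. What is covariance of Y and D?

covariance of Y and D = 2886.192

covariance of Y and D = a·c·covariance of W and U = (-9)·(-2)·160.344 = 2886.192. Additive constants drop out.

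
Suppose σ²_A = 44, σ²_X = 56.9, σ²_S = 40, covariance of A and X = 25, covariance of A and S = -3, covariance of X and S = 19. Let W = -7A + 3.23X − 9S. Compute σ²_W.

σ²_W = 3376.47201

σ²_W = a²·σ²_A + b²·σ²_X + c²·σ²_S + 2ab·covariance of A and X + 2ac·covariance of A and S + 2bc·covariance of X and S, with a = -7, b = 3.23, c = -9.
= 2156 + 593.63201 + 3240 + (-1130.5) + (-378) + (-1104.66)
= 3376.47201.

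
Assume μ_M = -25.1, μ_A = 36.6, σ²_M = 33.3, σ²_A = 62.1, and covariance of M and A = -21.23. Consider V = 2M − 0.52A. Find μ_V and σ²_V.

μ_V = -69.232, σ²_V = 194.15024

μ_V = 2·μ_M + (-0.52)·μ_A = 2·(-25.1) + (-0.52)·36.6 = -69.232.
σ²_V = a²·σ²_M + b²·σ²_A + 2ab·covariance of M and A with a = 2, b = -0.52.
= 2²·33.3 + (-0.52)²·62.1 + 2·2·(-0.52)·(-21.23)
= 133.2 + 16.79184 + 44.1584 = 194.15024.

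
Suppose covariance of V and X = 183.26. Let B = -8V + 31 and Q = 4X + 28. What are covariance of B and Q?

covariance of B and Q = -5864.32

covariance of B and Q = a·c·covariance of V and X = (-8)·4·183.26 = -5864.32. Additive constants drop out.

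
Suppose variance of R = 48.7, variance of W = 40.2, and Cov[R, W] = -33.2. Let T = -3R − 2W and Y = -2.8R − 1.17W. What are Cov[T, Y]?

By bilinearity, Cov[T, Y] = ac·variance of R + bd·variance of W + (ad+bc)·Cov[R, W], with a=-3, b=-2, c=-2.8, d=-1.17.
ac·variance of R = (-3)·(-2.8)·48.7 = 409.08
bd·variance of W = (-2)·(-1.17)·40.2 = 94.068
(ad+bc)·Cov[R, W] = (9.11)·(-33.2) = -302.452
Cov[T, Y] = 409.08 + 94.068 + (-302.452) = 200.696.

Cov[T, Y] = 200.696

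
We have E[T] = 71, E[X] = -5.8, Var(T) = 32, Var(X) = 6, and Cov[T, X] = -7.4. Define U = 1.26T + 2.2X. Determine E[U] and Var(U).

E[U] = 76.7, Var(U) = 38.8176

E[U] = 1.26·E[T] + 2.2·E[X] = 1.26·71 + 2.2·(-5.8) = 76.7.
Var(U) = a²·Var(T) + b²·Var(X) + 2ab·Cov[T, X] with a = 1.26, b = 2.2.
= 1.26²·32 + 2.2²·6 + 2·1.26·2.2·(-7.4)
= 50.8032 + 29.04 + (-41.0256) = 38.8176.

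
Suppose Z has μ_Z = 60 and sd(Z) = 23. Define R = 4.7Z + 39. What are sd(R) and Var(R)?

sd(R) = 108.1, Var(R) = 11685.61

R = 4.7Z + 39 is linear with a = 4.7, b = 39.
sd(R) = |a|·sd(Z) = |4.7|·23 = 108.1.
Var(Z) = 23² = 529.
Var(R) = a²·Var(Z) = 4.7²·529 = 11685.61 (the additive constant 39 does not affect variance).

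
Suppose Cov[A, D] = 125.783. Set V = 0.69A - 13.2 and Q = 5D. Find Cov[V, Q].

Cov[V, Q] = a·c·Cov[A, D] = 0.69·5·125.783 = 433.95135. Additive constants drop out.

Cov[V, Q] = 433.95135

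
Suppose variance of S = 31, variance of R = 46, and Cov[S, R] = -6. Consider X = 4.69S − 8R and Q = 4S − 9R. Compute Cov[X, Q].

Cov[X, Q] = 4338.82

By bilinearity, Cov[X, Q] = ac·variance of S + bd·variance of R + (ad+bc)·Cov[S, R], with a=4.69, b=-8, c=4, d=-9.
ac·variance of S = 4.69·4·31 = 581.56
bd·variance of R = (-8)·(-9)·46 = 3312
(ad+bc)·Cov[S, R] = (-74.21)·(-6) = 445.26
Cov[X, Q] = 581.56 + 3312 + 445.26 = 4338.82.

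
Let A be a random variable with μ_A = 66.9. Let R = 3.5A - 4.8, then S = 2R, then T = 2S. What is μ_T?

μ_T = 917.4

μ_R = 3.5·66.9 + (-4.8) = 229.35.
μ_S = 2·229.35 = 458.7.
μ_T = 2·458.7 = 917.4.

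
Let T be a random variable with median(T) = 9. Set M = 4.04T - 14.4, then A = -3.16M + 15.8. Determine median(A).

median(A) = -53.5936

median(M) = 4.04·9 + (-14.4) = 21.96.
median(A) = (-3.16)·21.96 + 15.8 = -53.5936.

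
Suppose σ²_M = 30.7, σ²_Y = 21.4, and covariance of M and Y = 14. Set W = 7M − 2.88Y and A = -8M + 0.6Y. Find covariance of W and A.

By bilinearity, covariance of W and A = ac·σ²_M + bd·σ²_Y + (ad+bc)·covariance of M and Y, with a=7, b=-2.88, c=-8, d=0.6.
ac·σ²_M = 7·(-8)·30.7 = -1719.2
bd·σ²_Y = (-2.88)·0.6·21.4 = -36.9792
(ad+bc)·covariance of M and Y = (27.24)·14 = 381.36
covariance of W and A = -1719.2 + (-36.9792) + 381.36 = -1374.8192.

covariance of W and A = -1374.8192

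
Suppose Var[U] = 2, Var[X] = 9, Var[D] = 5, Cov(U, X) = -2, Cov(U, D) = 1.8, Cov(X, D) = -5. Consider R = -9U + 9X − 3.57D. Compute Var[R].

Var[R] = a²·Var[U] + b²·Var[X] + c²·Var[D] + 2ab·Cov(U, X) + 2ac·Cov(U, D) + 2bc·Cov(X, D), with a = -9, b = 9, c = -3.57.
= 162 + 729 + 63.7245 + 324 + 115.668 + 321.3
= 1715.6925.

Var[R] = 1715.6925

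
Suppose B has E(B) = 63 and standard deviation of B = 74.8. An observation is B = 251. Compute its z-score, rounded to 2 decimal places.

z = (B − E(B)) / standard deviation of B = (251 − 63) / 74.8 ≈ 2.51.

z = 2.51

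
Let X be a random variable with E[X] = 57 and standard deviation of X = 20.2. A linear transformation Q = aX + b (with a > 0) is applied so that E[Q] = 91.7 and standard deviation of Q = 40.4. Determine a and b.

standard deviation of Q = a·standard deviation of X (a > 0), so a = 40.4/20.2 = 2.
E[Q] = a·E[X] + b, so b = 91.7 − 2·57 = -22.3.

a = 2, b = -22.3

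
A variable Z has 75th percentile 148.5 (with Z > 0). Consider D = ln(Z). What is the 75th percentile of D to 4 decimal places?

ln(Z) is increasing, so P_{75}(D) = g(P_{75}(Z)) ≈ 5.0006.

75th percentile of D = 5.0006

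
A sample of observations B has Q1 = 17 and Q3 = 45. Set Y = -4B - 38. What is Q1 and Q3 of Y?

a = -4 < 0 reverses order: Q1(Y) comes from Q3(B), Q3(Y) from Q1(B).
Q1(Y) = (-4)·45 + (-38) = -218; Q3(Y) = (-4)·17 + (-38) = -106.

Q1(Y) = -218, Q3(Y) = -106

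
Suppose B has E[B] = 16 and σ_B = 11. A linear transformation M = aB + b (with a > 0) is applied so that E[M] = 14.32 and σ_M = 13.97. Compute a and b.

σ_M = a·σ_B (a > 0), so a = 13.97/11 = 1.27.
E[M] = a·E[B] + b, so b = 14.32 − 1.27·16 = -6.

a = 1.27, b = -6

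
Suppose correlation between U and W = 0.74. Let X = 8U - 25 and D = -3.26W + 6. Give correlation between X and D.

correlation between X and D = -0.74

Linear rescalings preserve |correlation|; the slopes 8 and -3.26 have opposite signs, so the correlation flips sign: correlation between X and D = −correlation between U and W = -0.74.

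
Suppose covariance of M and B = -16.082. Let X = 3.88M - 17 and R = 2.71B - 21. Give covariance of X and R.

covariance of X and R = a·c·covariance of M and B = 3.88·2.71·(-16.082) = -169.0990136. Additive constants drop out.

covariance of X and R = -169.0990136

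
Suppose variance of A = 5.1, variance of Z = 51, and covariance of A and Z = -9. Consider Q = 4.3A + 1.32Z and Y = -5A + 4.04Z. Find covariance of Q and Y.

covariance of Q and Y = 65.3748

By bilinearity, covariance of Q and Y = ac·variance of A + bd·variance of Z + (ad+bc)·covariance of A and Z, with a=4.3, b=1.32, c=-5, d=4.04.
ac·variance of A = 4.3·(-5)·5.1 = -109.65
bd·variance of Z = 1.32·4.04·51 = 271.9728
(ad+bc)·covariance of A and Z = (10.772)·(-9) = -96.948
covariance of Q and Y = -109.65 + 271.9728 + (-96.948) = 65.3748.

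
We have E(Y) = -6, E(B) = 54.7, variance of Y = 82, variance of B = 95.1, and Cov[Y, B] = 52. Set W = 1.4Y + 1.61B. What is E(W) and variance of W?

E(W) = 79.667, variance of W = 641.64471

E(W) = 1.4·E(Y) + 1.61·E(B) = 1.4·(-6) + 1.61·54.7 = 79.667.
variance of W = a²·variance of Y + b²·variance of B + 2ab·Cov[Y, B] with a = 1.4, b = 1.61.
= 1.4²·82 + 1.61²·95.1 + 2·1.4·1.61·52
= 160.72 + 246.50871 + 234.416 = 641.64471.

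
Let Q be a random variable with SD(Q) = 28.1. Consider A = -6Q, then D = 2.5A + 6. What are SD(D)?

SD(D) = 421.5

SD(A) = |-6|·28.1 = 168.6.
SD(D) = |2.5|·168.6 = 421.5.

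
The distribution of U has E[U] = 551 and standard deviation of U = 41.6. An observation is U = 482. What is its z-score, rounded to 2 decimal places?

z = -1.66

z = (U − E[U]) / standard deviation of U = (482 − 551) / 41.6 ≈ -1.66.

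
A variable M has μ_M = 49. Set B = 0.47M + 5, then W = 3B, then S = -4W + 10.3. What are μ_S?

μ_S = -326.06

μ_B = 0.47·49 + 5 = 28.03.
μ_W = 3·28.03 = 84.09.
μ_S = (-4)·84.09 + 10.3 = -326.06.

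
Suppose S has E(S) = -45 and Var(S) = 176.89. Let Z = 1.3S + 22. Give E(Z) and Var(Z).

E(Z) = -36.5, Var(Z) = 298.9441

Z = 1.3S + 22 is linear with a = 1.3, b = 22.
E(Z) = a·E(S) + b = 1.3·(-45) + 22 = -36.5.
Var(Z) = a²·Var(S) = 1.3²·176.89 = 298.9441 (the additive constant 22 does not affect variance).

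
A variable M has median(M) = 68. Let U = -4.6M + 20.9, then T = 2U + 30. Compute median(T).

median(U) = (-4.6)·68 + 20.9 = -291.9.
median(T) = 2·(-291.9) + 30 = -553.8.

median(T) = -553.8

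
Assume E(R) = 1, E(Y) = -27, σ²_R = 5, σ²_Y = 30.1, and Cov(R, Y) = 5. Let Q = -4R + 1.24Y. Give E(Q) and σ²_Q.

E(Q) = (-4)·E(R) + 1.24·E(Y) = (-4)·1 + 1.24·(-27) = -37.48.
σ²_Q = a²·σ²_R + b²·σ²_Y + 2ab·Cov(R, Y) with a = -4, b = 1.24.
= (-4)²·5 + 1.24²·30.1 + 2·(-4)·1.24·5
= 80 + 46.28176 + (-49.6) = 76.68176.

E(Q) = -37.48, σ²_Q = 76.68176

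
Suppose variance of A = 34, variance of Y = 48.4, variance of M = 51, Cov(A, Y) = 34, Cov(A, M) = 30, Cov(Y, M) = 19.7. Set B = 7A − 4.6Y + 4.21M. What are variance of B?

variance of B = a²·variance of A + b²·variance of Y + c²·variance of M + 2ab·Cov(A, Y) + 2ac·Cov(A, M) + 2bc·Cov(Y, M), with a = 7, b = -4.6, c = 4.21.
= 1666 + 1024.144 + 903.9291 + (-2189.6) + 1768.2 + (-763.0204)
= 2409.6527.

variance of B = 2409.6527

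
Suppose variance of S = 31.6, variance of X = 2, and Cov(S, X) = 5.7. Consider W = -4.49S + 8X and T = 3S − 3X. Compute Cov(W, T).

Cov(W, T) = -260.073

By bilinearity, Cov(W, T) = ac·variance of S + bd·variance of X + (ad+bc)·Cov(S, X), with a=-4.49, b=8, c=3, d=-3.
ac·variance of S = (-4.49)·3·31.6 = -425.652
bd·variance of X = 8·(-3)·2 = -48
(ad+bc)·Cov(S, X) = (37.47)·5.7 = 213.579
Cov(W, T) = -425.652 + (-48) + 213.579 = -260.073.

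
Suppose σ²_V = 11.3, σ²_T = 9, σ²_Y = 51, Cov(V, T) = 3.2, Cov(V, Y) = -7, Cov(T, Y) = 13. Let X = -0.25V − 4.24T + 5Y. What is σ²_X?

σ²_X = a²·σ²_V + b²·σ²_T + c²·σ²_Y + 2ab·Cov(V, T) + 2ac·Cov(V, Y) + 2bc·Cov(T, Y), with a = -0.25, b = -4.24, c = 5.
= 0.70625 + 161.7984 + 1275 + 6.784 + 17.5 + (-551.2)
= 910.58865.

σ²_X = 910.58865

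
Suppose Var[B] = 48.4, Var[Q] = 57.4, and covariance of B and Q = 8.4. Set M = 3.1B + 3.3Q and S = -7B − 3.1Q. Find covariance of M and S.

By bilinearity, covariance of M and S = ac·Var[B] + bd·Var[Q] + (ad+bc)·covariance of B and Q, with a=3.1, b=3.3, c=-7, d=-3.1.
ac·Var[B] = 3.1·(-7)·48.4 = -1050.28
bd·Var[Q] = 3.3·(-3.1)·57.4 = -587.202
(ad+bc)·covariance of B and Q = (-32.71)·8.4 = -274.764
covariance of M and S = -1050.28 + (-587.202) + (-274.764) = -1912.246.

covariance of M and S = -1912.246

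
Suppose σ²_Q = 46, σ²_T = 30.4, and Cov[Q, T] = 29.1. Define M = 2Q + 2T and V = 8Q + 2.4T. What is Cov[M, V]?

By bilinearity, Cov[M, V] = ac·σ²_Q + bd·σ²_T + (ad+bc)·Cov[Q, T], with a=2, b=2, c=8, d=2.4.
ac·σ²_Q = 2·8·46 = 736
bd·σ²_T = 2·2.4·30.4 = 145.92
(ad+bc)·Cov[Q, T] = (20.8)·29.1 = 605.28
Cov[M, V] = 736 + 145.92 + 605.28 = 1487.2.

Cov[M, V] = 1487.2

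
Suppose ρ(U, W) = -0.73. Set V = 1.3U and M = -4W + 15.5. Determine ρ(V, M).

ρ(V, M) = 0.73

Linear rescalings preserve |correlation|; the slopes 1.3 and -4 have opposite signs, so the correlation flips sign: ρ(V, M) = −ρ(U, W) = 0.73.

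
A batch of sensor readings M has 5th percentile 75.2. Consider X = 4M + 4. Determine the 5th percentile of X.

5th percentile of X = 304.8

Since a = 4 > 0 the transformation is increasing, so the 5th percentile of X = a·(P_{5} of M) + b = 4·75.2 + 4 = 304.8.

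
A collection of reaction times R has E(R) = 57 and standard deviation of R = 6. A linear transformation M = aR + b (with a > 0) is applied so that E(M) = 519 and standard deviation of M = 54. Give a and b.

a = 9, b = 6

standard deviation of M = a·standard deviation of R (a > 0), so a = 54/6 = 9.
E(M) = a·E(R) + b, so b = 519 − 9·57 = 6.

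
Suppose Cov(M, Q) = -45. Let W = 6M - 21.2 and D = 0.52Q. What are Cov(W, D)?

Cov(W, D) = -140.4

Cov(W, D) = a·c·Cov(M, Q) = 6·0.52·(-45) = -140.4. Additive constants drop out.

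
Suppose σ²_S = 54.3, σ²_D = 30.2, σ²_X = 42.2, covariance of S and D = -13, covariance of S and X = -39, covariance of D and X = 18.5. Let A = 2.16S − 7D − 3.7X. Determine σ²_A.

σ²_A = a²·σ²_S + b²·σ²_D + c²·σ²_X + 2ab·covariance of S and D + 2ac·covariance of S and X + 2bc·covariance of D and X, with a = 2.16, b = -7, c = -3.7.
= 253.34208 + 1479.8 + 577.718 + 393.12 + 623.376 + 958.3
= 4285.65608.

σ²_A = 4285.65608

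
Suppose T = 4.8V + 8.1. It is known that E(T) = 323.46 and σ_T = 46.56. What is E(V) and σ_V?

E(V) = 65.7, σ_V = 9.7

From T = 4.8V + 8.1: E(T) = a·E(V) + b, so E(V) = (E(T) − b)/a = (323.46 − 8.1)/4.8 = 65.7.
σ_T = |a|·σ_V, so σ_V = 46.56/|4.8| = 9.7.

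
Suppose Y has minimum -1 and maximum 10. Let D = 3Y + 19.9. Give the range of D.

Range(D) = 33

Range of Y = 10 − (-1) = 11.
Range(D) = |a|·Range(Y) = |3|·11 = 33.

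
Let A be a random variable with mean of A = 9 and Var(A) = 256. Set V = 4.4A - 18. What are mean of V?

mean of V = 21.6

V = 4.4A - 18 is linear with a = 4.4, b = -18.
mean of V = a·mean of A + b = 4.4·9 + (-18) = 21.6.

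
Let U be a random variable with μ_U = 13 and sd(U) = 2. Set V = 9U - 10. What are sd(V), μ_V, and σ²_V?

sd(V) = 18, μ_V = 107, σ²_V = 324

V = 9U - 10 is linear with a = 9, b = -10.
sd(V) = |a|·sd(U) = |9|·2 = 18.
μ_V = a·μ_U + b = 9·13 + (-10) = 107.
σ²_U = 2² = 4.
σ²_V = a²·σ²_U = 9²·4 = 324 (the additive constant -10 does not affect variance).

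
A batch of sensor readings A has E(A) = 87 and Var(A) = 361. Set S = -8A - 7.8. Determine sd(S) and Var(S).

S = -8A - 7.8 is linear with a = -8, b = -7.8.
sd(A) = √361 = 19.
sd(S) = |a|·sd(A) = |-8|·19 = 152.
Var(S) = a²·Var(A) = (-8)²·361 = 23104 (the additive constant -7.8 does not affect variance).

sd(S) = 152, Var(S) = 23104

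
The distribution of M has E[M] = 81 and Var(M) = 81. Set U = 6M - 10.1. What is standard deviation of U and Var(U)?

U = 6M - 10.1 is linear with a = 6, b = -10.1.
standard deviation of M = √81 = 9.
standard deviation of U = |a|·standard deviation of M = |6|·9 = 54.
Var(U) = a²·Var(M) = 6²·81 = 2916 (the additive constant -10.1 does not affect variance).

standard deviation of U = 54, Var(U) = 2916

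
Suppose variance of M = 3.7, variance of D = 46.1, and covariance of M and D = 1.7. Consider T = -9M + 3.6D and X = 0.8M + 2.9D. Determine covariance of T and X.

By bilinearity, covariance of T and X = ac·variance of M + bd·variance of D + (ad+bc)·covariance of M and D, with a=-9, b=3.6, c=0.8, d=2.9.
ac·variance of M = (-9)·0.8·3.7 = -26.64
bd·variance of D = 3.6·2.9·46.1 = 481.284
(ad+bc)·covariance of M and D = (-23.22)·1.7 = -39.474
covariance of T and X = -26.64 + 481.284 + (-39.474) = 415.17.

covariance of T and X = 415.17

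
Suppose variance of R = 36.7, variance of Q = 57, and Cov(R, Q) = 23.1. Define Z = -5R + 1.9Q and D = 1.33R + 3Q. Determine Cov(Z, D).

Cov(Z, D) = -207.2813

By bilinearity, Cov(Z, D) = ac·variance of R + bd·variance of Q + (ad+bc)·Cov(R, Q), with a=-5, b=1.9, c=1.33, d=3.
ac·variance of R = (-5)·1.33·36.7 = -244.055
bd·variance of Q = 1.9·3·57 = 324.9
(ad+bc)·Cov(R, Q) = (-12.473)·23.1 = -288.1263
Cov(Z, D) = -244.055 + 324.9 + (-288.1263) = -207.2813.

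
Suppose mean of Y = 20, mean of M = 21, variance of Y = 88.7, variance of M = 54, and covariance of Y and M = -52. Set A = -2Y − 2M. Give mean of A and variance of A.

mean of A = (-2)·mean of Y + (-2)·mean of M = (-2)·20 + (-2)·21 = -82.
variance of A = a²·variance of Y + b²·variance of M + 2ab·covariance of Y and M with a = -2, b = -2.
= (-2)²·88.7 + (-2)²·54 + 2·(-2)·(-2)·(-52)
= 354.8 + 216 + (-416) = 154.8.

mean of A = -82, variance of A = 154.8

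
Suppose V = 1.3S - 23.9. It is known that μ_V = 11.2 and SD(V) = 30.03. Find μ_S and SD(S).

μ_S = 27, SD(S) = 23.1

From V = 1.3S - 23.9: μ_V = a·μ_S + b, so μ_S = (μ_V − b)/a = (11.2 − (-23.9))/1.3 = 27.
SD(V) = |a|·SD(S), so SD(S) = 30.03/|1.3| = 23.1.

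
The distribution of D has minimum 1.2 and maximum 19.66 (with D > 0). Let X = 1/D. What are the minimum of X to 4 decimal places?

min(X) = 0.0509

1/D is decreasing on this domain, so min(X) comes from max(D) = 19.66: min(X) = 1/(19.66) ≈ 0.0509.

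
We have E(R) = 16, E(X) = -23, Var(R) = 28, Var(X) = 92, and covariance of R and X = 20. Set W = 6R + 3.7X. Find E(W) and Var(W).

E(W) = 6·E(R) + 3.7·E(X) = 6·16 + 3.7·(-23) = 10.9.
Var(W) = a²·Var(R) + b²·Var(X) + 2ab·covariance of R and X with a = 6, b = 3.7.
= 6²·28 + 3.7²·92 + 2·6·3.7·20
= 1008 + 1259.48 + 888 = 3155.48.

E(W) = 10.9, Var(W) = 3155.48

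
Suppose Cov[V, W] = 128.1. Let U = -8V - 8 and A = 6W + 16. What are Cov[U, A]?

Cov[U, A] = -6148.8

Cov[U, A] = a·c·Cov[V, W] = (-8)·6·128.1 = -6148.8. Additive constants drop out.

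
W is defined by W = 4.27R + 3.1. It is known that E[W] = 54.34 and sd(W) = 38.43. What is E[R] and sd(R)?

E[R] = 12, sd(R) = 9

From W = 4.27R + 3.1: E[W] = a·E[R] + b, so E[R] = (E[W] − b)/a = (54.34 − 3.1)/4.27 = 12.
sd(W) = |a|·sd(R), so sd(R) = 38.43/|4.27| = 9.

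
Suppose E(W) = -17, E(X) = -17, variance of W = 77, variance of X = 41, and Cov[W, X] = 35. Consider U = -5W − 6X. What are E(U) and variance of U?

E(U) = (-5)·E(W) + (-6)·E(X) = (-5)·(-17) + (-6)·(-17) = 187.
variance of U = a²·variance of W + b²·variance of X + 2ab·Cov[W, X] with a = -5, b = -6.
= (-5)²·77 + (-6)²·41 + 2·(-5)·(-6)·35
= 1925 + 1476 + 2100 = 5501.

E(U) = 187, variance of U = 5501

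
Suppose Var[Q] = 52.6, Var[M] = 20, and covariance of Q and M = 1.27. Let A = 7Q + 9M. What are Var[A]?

Var[A] = a²·Var[Q] + b²·Var[M] + 2ab·covariance of Q and M with a = 7, b = 9.
= 7²·52.6 + 9²·20 + 2·7·9·1.27
= 2577.4 + 1620 + 160.02 = 4357.42.

Var[A] = 4357.42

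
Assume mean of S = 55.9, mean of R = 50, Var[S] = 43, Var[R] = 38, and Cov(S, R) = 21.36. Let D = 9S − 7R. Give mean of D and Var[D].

mean of D = 9·mean of S + (-7)·mean of R = 9·55.9 + (-7)·50 = 153.1.
Var[D] = a²·Var[S] + b²·Var[R] + 2ab·Cov(S, R) with a = 9, b = -7.
= 9²·43 + (-7)²·38 + 2·9·(-7)·21.36
= 3483 + 1862 + (-2691.36) = 2653.64.

mean of D = 153.1, Var[D] = 2653.64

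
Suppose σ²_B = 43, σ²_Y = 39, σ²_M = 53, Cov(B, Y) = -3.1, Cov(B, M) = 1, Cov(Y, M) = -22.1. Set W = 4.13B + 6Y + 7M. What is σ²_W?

σ²_W = 2782.2307

σ²_W = a²·σ²_B + b²·σ²_Y + c²·σ²_M + 2ab·Cov(B, Y) + 2ac·Cov(B, M) + 2bc·Cov(Y, M), with a = 4.13, b = 6, c = 7.
= 733.4467 + 1404 + 2597 + (-153.636) + 57.82 + (-1856.4)
= 2782.2307.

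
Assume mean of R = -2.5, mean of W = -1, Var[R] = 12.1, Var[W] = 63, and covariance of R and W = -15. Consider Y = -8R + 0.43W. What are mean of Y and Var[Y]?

mean of Y = (-8)·mean of R + 0.43·mean of W = (-8)·(-2.5) + 0.43·(-1) = 19.57.
Var[Y] = a²·Var[R] + b²·Var[W] + 2ab·covariance of R and W with a = -8, b = 0.43.
= (-8)²·12.1 + 0.43²·63 + 2·(-8)·0.43·(-15)
= 774.4 + 11.6487 + 103.2 = 889.2487.

mean of Y = 19.57, Var[Y] = 889.2487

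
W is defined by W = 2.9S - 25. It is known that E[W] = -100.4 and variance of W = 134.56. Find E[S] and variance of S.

E[S] = -26, variance of S = 16

From W = 2.9S - 25: E[W] = a·E[S] + b, so E[S] = (E[W] − b)/a = (-100.4 − (-25))/2.9 = -26.
variance of W = a²·variance of S, so variance of S = 134.56/2.9² = 16.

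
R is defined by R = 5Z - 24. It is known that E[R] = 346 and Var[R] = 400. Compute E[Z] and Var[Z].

From R = 5Z - 24: E[R] = a·E[Z] + b, so E[Z] = (E[R] − b)/a = (346 − (-24))/5 = 74.
Var[R] = a²·Var[Z], so Var[Z] = 400/5² = 16.

E[Z] = 74, Var[Z] = 16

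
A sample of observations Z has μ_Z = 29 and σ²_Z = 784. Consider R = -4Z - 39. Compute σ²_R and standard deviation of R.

R = -4Z - 39 is linear with a = -4, b = -39.
σ²_R = a²·σ²_Z = (-4)²·784 = 12544 (the additive constant -39 does not affect variance).
standard deviation of Z = √784 = 28.
standard deviation of R = |a|·standard deviation of Z = |-4|·28 = 112.

σ²_R = 12544, standard deviation of R = 112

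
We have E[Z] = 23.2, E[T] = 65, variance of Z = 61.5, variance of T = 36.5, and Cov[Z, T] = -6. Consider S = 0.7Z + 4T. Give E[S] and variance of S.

E[S] = 0.7·E[Z] + 4·E[T] = 0.7·23.2 + 4·65 = 276.24.
variance of S = a²·variance of Z + b²·variance of T + 2ab·Cov[Z, T] with a = 0.7, b = 4.
= 0.7²·61.5 + 4²·36.5 + 2·0.7·4·(-6)
= 30.135 + 584 + (-33.6) = 580.535.

E[S] = 276.24, variance of S = 580.535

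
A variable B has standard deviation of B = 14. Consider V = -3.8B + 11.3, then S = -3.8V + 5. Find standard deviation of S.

standard deviation of S = 202.16

standard deviation of V = |-3.8|·14 = 53.2.
standard deviation of S = |-3.8|·53.2 = 202.16.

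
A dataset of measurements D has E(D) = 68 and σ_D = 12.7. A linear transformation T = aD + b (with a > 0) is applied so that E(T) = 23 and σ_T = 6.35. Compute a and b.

a = 0.5, b = -11

σ_T = a·σ_D (a > 0), so a = 6.35/12.7 = 0.5.
E(T) = a·E(D) + b, so b = 23 − 0.5·68 = -11.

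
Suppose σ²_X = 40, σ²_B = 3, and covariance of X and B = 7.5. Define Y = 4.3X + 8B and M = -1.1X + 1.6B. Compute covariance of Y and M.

By bilinearity, covariance of Y and M = ac·σ²_X + bd·σ²_B + (ad+bc)·covariance of X and B, with a=4.3, b=8, c=-1.1, d=1.6.
ac·σ²_X = 4.3·(-1.1)·40 = -189.2
bd·σ²_B = 8·1.6·3 = 38.4
(ad+bc)·covariance of X and B = (-1.92)·7.5 = -14.4
covariance of Y and M = -189.2 + 38.4 + (-14.4) = -165.2.

covariance of Y and M = -165.2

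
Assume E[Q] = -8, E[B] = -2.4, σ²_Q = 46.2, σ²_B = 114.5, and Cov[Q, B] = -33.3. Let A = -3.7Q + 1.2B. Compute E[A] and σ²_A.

E[A] = 26.72, σ²_A = 1093.062

E[A] = (-3.7)·E[Q] + 1.2·E[B] = (-3.7)·(-8) + 1.2·(-2.4) = 26.72.
σ²_A = a²·σ²_Q + b²·σ²_B + 2ab·Cov[Q, B] with a = -3.7, b = 1.2.
= (-3.7)²·46.2 + 1.2²·114.5 + 2·(-3.7)·1.2·(-33.3)
= 632.478 + 164.88 + 295.704 = 1093.062.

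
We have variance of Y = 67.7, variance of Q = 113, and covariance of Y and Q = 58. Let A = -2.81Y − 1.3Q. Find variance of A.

variance of A = 1149.28397

variance of A = a²·variance of Y + b²·variance of Q + 2ab·covariance of Y and Q with a = -2.81, b = -1.3.
= (-2.81)²·67.7 + (-1.3)²·113 + 2·(-2.81)·(-1.3)·58
= 534.56597 + 190.97 + 423.748 = 1149.28397.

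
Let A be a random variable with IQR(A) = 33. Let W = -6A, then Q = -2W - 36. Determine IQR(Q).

IQR(W) = |-6|·33 = 198.
IQR(Q) = |-2|·198 = 396.

IQR(Q) = 396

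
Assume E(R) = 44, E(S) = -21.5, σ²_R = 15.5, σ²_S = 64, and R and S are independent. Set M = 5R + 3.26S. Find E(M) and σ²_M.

E(M) = 5·E(R) + 3.26·E(S) = 5·44 + 3.26·(-21.5) = 149.91.
σ²_M = a²·σ²_R + b²·σ²_S + 2ab·Cov[R, S] with a = 5, b = 3.26.
Independence gives Cov[R, S] = 0.
= 5²·15.5 + 3.26²·64 + 2·5·3.26·0
= 387.5 + 680.1664 + 0 = 1067.6664.

E(M) = 149.91, σ²_M = 1067.6664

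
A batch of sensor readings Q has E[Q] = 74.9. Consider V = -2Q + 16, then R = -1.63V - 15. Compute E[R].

E[V] = (-2)·74.9 + 16 = -133.8.
E[R] = (-1.63)·(-133.8) + (-15) = 203.094.

E[R] = 203.094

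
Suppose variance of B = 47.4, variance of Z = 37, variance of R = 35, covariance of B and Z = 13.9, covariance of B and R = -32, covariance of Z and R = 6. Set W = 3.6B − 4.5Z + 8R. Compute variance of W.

variance of W = a²·variance of B + b²·variance of Z + c²·variance of R + 2ab·covariance of B and Z + 2ac·covariance of B and R + 2bc·covariance of Z and R, with a = 3.6, b = -4.5, c = 8.
= 614.304 + 749.25 + 2240 + (-450.36) + (-1843.2) + (-432)
= 877.994.

variance of W = 877.994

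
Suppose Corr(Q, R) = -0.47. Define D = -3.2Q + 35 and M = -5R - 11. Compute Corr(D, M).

Corr(D, M) = -0.47

Linear rescalings preserve correlation up to sign; here the slopes -3.2 and -5 have the same sign, so Corr(D, M) = Corr(Q, R) = -0.47.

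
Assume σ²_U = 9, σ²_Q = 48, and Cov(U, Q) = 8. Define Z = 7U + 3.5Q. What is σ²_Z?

σ²_Z = 1421

σ²_Z = a²·σ²_U + b²·σ²_Q + 2ab·Cov(U, Q) with a = 7, b = 3.5.
= 7²·9 + 3.5²·48 + 2·7·3.5·8
= 441 + 588 + 392 = 1421.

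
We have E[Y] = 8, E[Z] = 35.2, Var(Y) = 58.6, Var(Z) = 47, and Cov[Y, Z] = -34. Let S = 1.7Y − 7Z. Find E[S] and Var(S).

E[S] = -232.8, Var(S) = 3281.554

E[S] = 1.7·E[Y] + (-7)·E[Z] = 1.7·8 + (-7)·35.2 = -232.8.
Var(S) = a²·Var(Y) + b²·Var(Z) + 2ab·Cov[Y, Z] with a = 1.7, b = -7.
= 1.7²·58.6 + (-7)²·47 + 2·1.7·(-7)·(-34)
= 169.354 + 2303 + 809.2 = 3281.554.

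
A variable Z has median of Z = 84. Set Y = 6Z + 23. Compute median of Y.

A linear map preserves order up to sign, so median of Y = a·median of Z + b = 6·84 + 23 = 527.

median of Y = 527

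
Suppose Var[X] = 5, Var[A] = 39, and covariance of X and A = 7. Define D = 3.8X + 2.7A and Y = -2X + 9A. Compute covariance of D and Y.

By bilinearity, covariance of D and Y = ac·Var[X] + bd·Var[A] + (ad+bc)·covariance of X and A, with a=3.8, b=2.7, c=-2, d=9.
ac·Var[X] = 3.8·(-2)·5 = -38
bd·Var[A] = 2.7·9·39 = 947.7
(ad+bc)·covariance of X and A = (28.8)·7 = 201.6
covariance of D and Y = -38 + 947.7 + 201.6 = 1111.3.

covariance of D and Y = 1111.3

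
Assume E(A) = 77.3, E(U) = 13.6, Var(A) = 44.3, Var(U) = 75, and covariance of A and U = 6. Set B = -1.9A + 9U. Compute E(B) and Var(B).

E(B) = -24.47, Var(B) = 6029.723

E(B) = (-1.9)·E(A) + 9·E(U) = (-1.9)·77.3 + 9·13.6 = -24.47.
Var(B) = a²·Var(A) + b²·Var(U) + 2ab·covariance of A and U with a = -1.9, b = 9.
= (-1.9)²·44.3 + 9²·75 + 2·(-1.9)·9·6
= 159.923 + 6075 + (-205.2) = 6029.723.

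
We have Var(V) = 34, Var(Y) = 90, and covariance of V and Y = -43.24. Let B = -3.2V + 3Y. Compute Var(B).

Var(B) = 1988.368

Var(B) = a²·Var(V) + b²·Var(Y) + 2ab·covariance of V and Y with a = -3.2, b = 3.
= (-3.2)²·34 + 3²·90 + 2·(-3.2)·3·(-43.24)
= 348.16 + 810 + 830.208 = 1988.368.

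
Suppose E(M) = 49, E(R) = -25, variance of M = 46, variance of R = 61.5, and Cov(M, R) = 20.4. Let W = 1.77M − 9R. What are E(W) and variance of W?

E(W) = 1.77·E(M) + (-9)·E(R) = 1.77·49 + (-9)·(-25) = 311.73.
variance of W = a²·variance of M + b²·variance of R + 2ab·Cov(M, R) with a = 1.77, b = -9.
= 1.77²·46 + (-9)²·61.5 + 2·1.77·(-9)·20.4
= 144.1134 + 4981.5 + (-649.944) = 4475.6694.

E(W) = 311.73, variance of W = 4475.6694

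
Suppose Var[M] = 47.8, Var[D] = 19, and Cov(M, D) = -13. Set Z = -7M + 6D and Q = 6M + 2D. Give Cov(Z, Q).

Cov(Z, Q) = -2065.6

By bilinearity, Cov(Z, Q) = ac·Var[M] + bd·Var[D] + (ad+bc)·Cov(M, D), with a=-7, b=6, c=6, d=2.
ac·Var[M] = (-7)·6·47.8 = -2007.6
bd·Var[D] = 6·2·19 = 228
(ad+bc)·Cov(M, D) = (22)·(-13) = -286
Cov(Z, Q) = -2007.6 + 228 + (-286) = -2065.6.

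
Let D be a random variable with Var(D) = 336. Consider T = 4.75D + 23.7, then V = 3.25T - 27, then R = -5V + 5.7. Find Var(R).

Var(R) = 2001857.8125

Var(T) = 4.75²·336 = 7581.
Var(V) = 3.25²·7581 = 80074.3125.
Var(R) = (-5)²·80074.3125 = 2001857.8125.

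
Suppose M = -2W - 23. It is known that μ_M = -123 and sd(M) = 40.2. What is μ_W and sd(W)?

From M = -2W - 23: μ_M = a·μ_W + b, so μ_W = (μ_M − b)/a = (-123 − (-23))/(-2) = 50.
sd(M) = |a|·sd(W), so sd(W) = 40.2/|-2| = 20.1.

μ_W = 50, sd(W) = 20.1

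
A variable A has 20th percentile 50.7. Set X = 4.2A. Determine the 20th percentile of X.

Since a = 4.2 > 0 the transformation is increasing, so the 20th percentile of X = a·(P_{20} of A) + b = 4.2·50.7 = 212.94.

20th percentile of X = 212.94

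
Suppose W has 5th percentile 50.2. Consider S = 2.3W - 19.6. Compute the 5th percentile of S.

Since a = 2.3 > 0 the transformation is increasing, so the 5th percentile of S = a·(P_{5} of W) + b = 2.3·50.2 + (-19.6) = 95.86.

5th percentile of S = 95.86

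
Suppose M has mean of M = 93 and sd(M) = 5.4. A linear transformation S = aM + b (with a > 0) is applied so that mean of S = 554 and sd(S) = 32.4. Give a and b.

a = 6, b = -4

sd(S) = a·sd(M) (a > 0), so a = 32.4/5.4 = 6.
mean of S = a·mean of M + b, so b = 554 − 6·93 = -4.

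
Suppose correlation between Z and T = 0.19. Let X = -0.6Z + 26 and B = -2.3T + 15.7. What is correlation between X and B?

Linear rescalings preserve correlation up to sign; here the slopes -0.6 and -2.3 have the same sign, so correlation between X and B = correlation between Z and T = 0.19.

correlation between X and B = 0.19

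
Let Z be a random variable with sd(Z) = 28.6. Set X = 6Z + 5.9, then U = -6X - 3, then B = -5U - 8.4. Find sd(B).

sd(B) = 5148

sd(X) = |6|·28.6 = 171.6.
sd(U) = |-6|·171.6 = 1029.6.
sd(B) = |-5|·1029.6 = 5148.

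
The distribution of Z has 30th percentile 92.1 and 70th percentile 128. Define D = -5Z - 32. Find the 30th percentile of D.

Since a = -5 < 0 the transformation is decreasing, reversing order: the 30th percentile of D corresponds to the 70th percentile of Z.
So P_{30}(D) = a·P_{70}(Z) + b = (-5)·128 + (-32) = -672.

30th percentile of D = -672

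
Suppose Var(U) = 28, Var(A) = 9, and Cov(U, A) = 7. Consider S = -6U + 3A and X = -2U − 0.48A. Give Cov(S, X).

Cov(S, X) = 301.2

By bilinearity, Cov(S, X) = ac·Var(U) + bd·Var(A) + (ad+bc)·Cov(U, A), with a=-6, b=3, c=-2, d=-0.48.
ac·Var(U) = (-6)·(-2)·28 = 336
bd·Var(A) = 3·(-0.48)·9 = -12.96
(ad+bc)·Cov(U, A) = (-3.12)·7 = -21.84
Cov(S, X) = 336 + (-12.96) + (-21.84) = 301.2.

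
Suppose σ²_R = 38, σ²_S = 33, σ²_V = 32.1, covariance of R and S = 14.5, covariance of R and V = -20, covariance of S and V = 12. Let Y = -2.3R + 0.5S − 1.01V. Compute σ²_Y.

σ²_Y = 103.62521

σ²_Y = a²·σ²_R + b²·σ²_S + c²·σ²_V + 2ab·covariance of R and S + 2ac·covariance of R and V + 2bc·covariance of S and V, with a = -2.3, b = 0.5, c = -1.01.
= 201.02 + 8.25 + 32.74521 + (-33.35) + (-92.92) + (-12.12)
= 103.62521.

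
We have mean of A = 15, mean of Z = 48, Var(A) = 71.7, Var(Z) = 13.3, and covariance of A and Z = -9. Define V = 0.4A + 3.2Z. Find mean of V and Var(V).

mean of V = 0.4·mean of A + 3.2·mean of Z = 0.4·15 + 3.2·48 = 159.6.
Var(V) = a²·Var(A) + b²·Var(Z) + 2ab·covariance of A and Z with a = 0.4, b = 3.2.
= 0.4²·71.7 + 3.2²·13.3 + 2·0.4·3.2·(-9)
= 11.472 + 136.192 + (-23.04) = 124.624.

mean of V = 159.6, Var(V) = 124.624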